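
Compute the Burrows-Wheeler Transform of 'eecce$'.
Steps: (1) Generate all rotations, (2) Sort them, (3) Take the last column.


Rotations (sorted):
  0: $eecce -> last char: e
  1: cce$ee -> last char: e
  2: ce$eec -> last char: c
  3: e$eecc -> last char: c
  4: ecce$e -> last char: e
  5: eecce$ -> last char: $


BWT = eecce$


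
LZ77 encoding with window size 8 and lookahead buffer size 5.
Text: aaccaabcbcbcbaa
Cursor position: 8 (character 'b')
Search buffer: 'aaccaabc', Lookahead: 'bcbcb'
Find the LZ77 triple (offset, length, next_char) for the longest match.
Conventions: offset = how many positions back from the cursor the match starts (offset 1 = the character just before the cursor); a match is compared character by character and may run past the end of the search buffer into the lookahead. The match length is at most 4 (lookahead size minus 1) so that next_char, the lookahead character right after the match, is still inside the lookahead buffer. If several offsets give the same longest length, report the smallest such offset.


Try each offset into the search buffer:
  offset=1 (pos 7, char 'c'): match length 0
  offset=2 (pos 6, char 'b'): match length 4
  offset=3 (pos 5, char 'a'): match length 0
  offset=4 (pos 4, char 'a'): match length 0
  offset=5 (pos 3, char 'c'): match length 0
  offset=6 (pos 2, char 'c'): match length 0
  offset=7 (pos 1, char 'a'): match length 0
  offset=8 (pos 0, char 'a'): match length 0
Longest match has length 4 at offset 2.
next_char = character at position 8 + 4 = 12 -> 'b'

Best match: offset=2, length=4 (matching 'bcbc' starting at position 6)
LZ77 triple: (2, 4, 'b')


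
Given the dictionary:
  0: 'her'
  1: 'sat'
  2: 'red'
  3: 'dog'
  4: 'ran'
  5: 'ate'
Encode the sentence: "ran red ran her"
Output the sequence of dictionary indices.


Look up each word in the dictionary:
  'ran' -> 4
  'red' -> 2
  'ran' -> 4
  'her' -> 0

Encoded: [4, 2, 4, 0]


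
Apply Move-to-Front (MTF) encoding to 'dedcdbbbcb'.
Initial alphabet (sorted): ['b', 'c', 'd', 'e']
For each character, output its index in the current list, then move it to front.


MTF encoding:
'd': index 2 in ['b', 'c', 'd', 'e'] -> ['d', 'b', 'c', 'e']
'e': index 3 in ['d', 'b', 'c', 'e'] -> ['e', 'd', 'b', 'c']
'd': index 1 in ['e', 'd', 'b', 'c'] -> ['d', 'e', 'b', 'c']
'c': index 3 in ['d', 'e', 'b', 'c'] -> ['c', 'd', 'e', 'b']
'd': index 1 in ['c', 'd', 'e', 'b'] -> ['d', 'c', 'e', 'b']
'b': index 3 in ['d', 'c', 'e', 'b'] -> ['b', 'd', 'c', 'e']
'b': index 0 in ['b', 'd', 'c', 'e'] -> ['b', 'd', 'c', 'e']
'b': index 0 in ['b', 'd', 'c', 'e'] -> ['b', 'd', 'c', 'e']
'c': index 2 in ['b', 'd', 'c', 'e'] -> ['c', 'b', 'd', 'e']
'b': index 1 in ['c', 'b', 'd', 'e'] -> ['b', 'c', 'd', 'e']


Output: [2, 3, 1, 3, 1, 3, 0, 0, 2, 1]


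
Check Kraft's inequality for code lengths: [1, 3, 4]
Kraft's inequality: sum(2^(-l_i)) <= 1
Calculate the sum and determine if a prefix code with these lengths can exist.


Sum = 2^(-1) + 2^(-3) + 2^(-4)
    = 0.5 + 0.125 + 0.0625
    = 11/16 = 0.6875
Since 0.6875 <= 1, Kraft's inequality IS satisfied.
A prefix code with these lengths CAN exist.

Kraft sum = 0.6875. Satisfied.


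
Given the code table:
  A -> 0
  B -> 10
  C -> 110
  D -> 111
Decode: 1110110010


Decoding:
111 -> D
0 -> A
110 -> C
0 -> A
10 -> B


Result: DACAB


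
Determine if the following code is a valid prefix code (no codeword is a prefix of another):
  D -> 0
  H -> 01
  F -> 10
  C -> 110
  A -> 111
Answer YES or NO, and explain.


Checking each pair (does one codeword prefix another?):
  D='0' vs H='01': prefix -- VIOLATION

NO -- this is NOT a valid prefix code. D (0) is a prefix of H (01).


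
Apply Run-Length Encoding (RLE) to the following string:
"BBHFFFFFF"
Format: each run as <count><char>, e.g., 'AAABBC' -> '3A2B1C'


Scanning runs left to right:
  i=0: run of 'B' x 2 -> '2B'
  i=2: run of 'H' x 1 -> '1H'
  i=3: run of 'F' x 6 -> '6F'

RLE = 2B1H6F


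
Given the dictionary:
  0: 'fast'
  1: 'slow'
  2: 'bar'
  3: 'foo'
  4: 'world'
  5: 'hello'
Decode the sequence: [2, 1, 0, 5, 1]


Look up each index in the dictionary:
  2 -> 'bar'
  1 -> 'slow'
  0 -> 'fast'
  5 -> 'hello'
  1 -> 'slow'

Decoded: "bar slow fast hello slow"


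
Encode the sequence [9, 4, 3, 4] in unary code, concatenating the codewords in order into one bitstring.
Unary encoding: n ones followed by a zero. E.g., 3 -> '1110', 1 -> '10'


Encode each number as n ones followed by a terminating 0:
  9 -> 1111111110 (10 bits)
  4 -> 11110 (5 bits)
  3 -> 1110 (4 bits)
  4 -> 11110 (5 bits)
Total length = 10 + 5 + 4 + 5 = 24 bits.

Unary([9, 4, 3, 4]) = 111111111011110111011110 (24 bits)


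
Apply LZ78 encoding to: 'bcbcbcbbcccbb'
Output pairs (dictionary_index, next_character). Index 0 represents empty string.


LZ78 encoding steps:
Dictionary: {0: ''}
Step 1: w='' (idx 0), next='b' -> output (0, 'b'), add 'b' as idx 1
Step 2: w='' (idx 0), next='c' -> output (0, 'c'), add 'c' as idx 2
Step 3: w='b' (idx 1), next='c' -> output (1, 'c'), add 'bc' as idx 3
Step 4: w='bc' (idx 3), next='b' -> output (3, 'b'), add 'bcb' as idx 4
Step 5: w='bc' (idx 3), next='c' -> output (3, 'c'), add 'bcc' as idx 5
Step 6: w='c' (idx 2), next='b' -> output (2, 'b'), add 'cb' as idx 6
Step 7: w='b' (idx 1), end of input -> output (1, '')


Encoded: [(0, 'b'), (0, 'c'), (1, 'c'), (3, 'b'), (3, 'c'), (2, 'b'), (1, '')]


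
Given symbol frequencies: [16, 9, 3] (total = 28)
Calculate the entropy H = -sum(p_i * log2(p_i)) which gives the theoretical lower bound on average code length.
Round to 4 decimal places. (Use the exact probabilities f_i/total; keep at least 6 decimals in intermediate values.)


Per-symbol terms -p_i * log2(p_i) with p_i = f_i/28:
  p = 16/28 = 0.571429: log2(p) = -0.807355, -p*log2(p) = 0.461346
  p = 9/28 = 0.321429: log2(p) = -1.637430, -p*log2(p) = 0.526317
  p = 3/28 = 0.107143: log2(p) = -3.222392, -p*log2(p) = 0.345256
H = 0.461346 + 0.526317 + 0.345256 = 1.332919

H = 1.3329 bits/symbol


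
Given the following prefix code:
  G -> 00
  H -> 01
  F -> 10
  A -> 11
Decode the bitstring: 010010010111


Decoding step by step:
Bits 01 -> H
Bits 00 -> G
Bits 10 -> F
Bits 01 -> H
Bits 01 -> H
Bits 11 -> A


Decoded message: HGFHHA


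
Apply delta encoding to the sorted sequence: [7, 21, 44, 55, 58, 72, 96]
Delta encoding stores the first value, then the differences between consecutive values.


First value: 7
Deltas:
  21 - 7 = 14
  44 - 21 = 23
  55 - 44 = 11
  58 - 55 = 3
  72 - 58 = 14
  96 - 72 = 24


Delta encoded: [7, 14, 23, 11, 3, 14, 24]


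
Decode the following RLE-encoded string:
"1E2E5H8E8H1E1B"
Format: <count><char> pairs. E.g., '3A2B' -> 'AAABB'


Expanding each <count><char> pair:
  1E -> 'E'
  2E -> 'EE'
  5H -> 'HHHHH'
  8E -> 'EEEEEEEE'
  8H -> 'HHHHHHHH'
  1E -> 'E'
  1B -> 'B'

Decoded = EEEHHHHHEEEEEEEEHHHHHHHHEB


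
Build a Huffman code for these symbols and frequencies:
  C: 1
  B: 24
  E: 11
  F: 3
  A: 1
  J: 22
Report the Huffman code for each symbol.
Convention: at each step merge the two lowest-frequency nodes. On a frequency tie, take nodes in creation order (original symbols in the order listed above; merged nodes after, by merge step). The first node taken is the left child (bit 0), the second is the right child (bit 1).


Huffman tree construction:
Step 1: Merge C(1) + A(1) = 2
Step 2: Merge (C+A)(2) + F(3) = 5
Step 3: Merge ((C+A)+F)(5) + E(11) = 16
Step 4: Merge (((C+A)+F)+E)(16) + J(22) = 38
Step 5: Merge B(24) + ((((C+A)+F)+E)+J)(38) = 62
Read each symbol's code off the tree from the root (left child = 0, right child = 1).

Codes:
  C: 10000 (length 5)
  B: 0 (length 1)
  E: 101 (length 3)
  F: 1001 (length 4)
  A: 10001 (length 5)
  J: 11 (length 2)
Average code length: 123/62 = 1.9839 bits/symbol


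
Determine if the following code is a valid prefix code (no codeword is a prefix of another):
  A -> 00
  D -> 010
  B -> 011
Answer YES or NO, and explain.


Checking each pair (does one codeword prefix another?):
  A='00' vs D='010': no prefix
  A='00' vs B='011': no prefix
  D='010' vs A='00': no prefix
  D='010' vs B='011': no prefix
  B='011' vs A='00': no prefix
  B='011' vs D='010': no prefix
No violation found over all pairs.

YES -- this is a valid prefix code. No codeword is a prefix of any other codeword.


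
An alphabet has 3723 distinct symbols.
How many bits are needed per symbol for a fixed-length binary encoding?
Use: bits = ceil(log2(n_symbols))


log2(3723) = 11.8622
Bracket: 2^11 = 2048 < 3723 <= 2^12 = 4096
So ceil(log2(3723)) = 12

bits = ceil(log2(3723)) = ceil(11.8622) = 12 bits


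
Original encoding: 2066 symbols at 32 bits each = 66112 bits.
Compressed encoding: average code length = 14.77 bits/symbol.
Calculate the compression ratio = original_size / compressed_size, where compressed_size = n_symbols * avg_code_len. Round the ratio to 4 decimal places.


original_size = n_symbols * orig_bits = 2066 * 32 = 66112 bits
compressed_size = n_symbols * avg_code_len = 2066 * 14.77 = 30514.82 bits
ratio = original_size / compressed_size = 66112 / 30514.82 = 2.1666

Compression ratio = 2.1666


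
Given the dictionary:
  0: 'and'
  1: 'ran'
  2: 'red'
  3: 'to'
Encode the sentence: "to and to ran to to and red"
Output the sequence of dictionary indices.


Look up each word in the dictionary:
  'to' -> 3
  'and' -> 0
  'to' -> 3
  'ran' -> 1
  'to' -> 3
  'to' -> 3
  'and' -> 0
  'red' -> 2

Encoded: [3, 0, 3, 1, 3, 3, 0, 2]


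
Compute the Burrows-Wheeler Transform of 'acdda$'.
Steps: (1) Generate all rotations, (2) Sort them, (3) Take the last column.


Rotations (sorted):
  0: $acdda -> last char: a
  1: a$acdd -> last char: d
  2: acdda$ -> last char: $
  3: cdda$a -> last char: a
  4: da$acd -> last char: d
  5: dda$ac -> last char: c


BWT = ad$adc


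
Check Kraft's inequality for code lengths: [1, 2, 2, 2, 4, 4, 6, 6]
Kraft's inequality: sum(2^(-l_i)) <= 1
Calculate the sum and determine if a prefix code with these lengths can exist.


Sum = 2^(-1) + 2^(-2) + 2^(-2) + 2^(-2) + 2^(-4) + 2^(-4) + 2^(-6) + 2^(-6)
    = 0.5 + 0.25 + 0.25 + 0.25 + 0.0625 + 0.0625 + 0.015625 + 0.015625
    = 90/64 = 1.40625
Since 1.40625 > 1, Kraft's inequality is NOT satisfied.
A prefix code with these lengths CANNOT exist.

Kraft sum = 1.40625. Not satisfied.


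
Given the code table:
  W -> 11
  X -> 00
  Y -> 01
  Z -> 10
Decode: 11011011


Decoding:
11 -> W
01 -> Y
10 -> Z
11 -> W


Result: WYZW


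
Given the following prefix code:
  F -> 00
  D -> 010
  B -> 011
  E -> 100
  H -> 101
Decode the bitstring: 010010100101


Decoding step by step:
Bits 010 -> D
Bits 010 -> D
Bits 100 -> E
Bits 101 -> H


Decoded message: DDEH


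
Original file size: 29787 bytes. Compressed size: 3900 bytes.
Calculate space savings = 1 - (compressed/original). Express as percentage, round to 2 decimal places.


ratio = compressed/original = 3900/29787 = 0.13093
savings = 1 - ratio = 1 - 0.13093 = 0.86907
as a percentage: 0.86907 * 100 = 86.91%

Space savings = 1 - 3900/29787 = 86.91%


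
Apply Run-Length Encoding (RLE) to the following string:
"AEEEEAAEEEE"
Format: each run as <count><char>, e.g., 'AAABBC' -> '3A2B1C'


Scanning runs left to right:
  i=0: run of 'A' x 1 -> '1A'
  i=1: run of 'E' x 4 -> '4E'
  i=5: run of 'A' x 2 -> '2A'
  i=7: run of 'E' x 4 -> '4E'

RLE = 1A4E2A4E


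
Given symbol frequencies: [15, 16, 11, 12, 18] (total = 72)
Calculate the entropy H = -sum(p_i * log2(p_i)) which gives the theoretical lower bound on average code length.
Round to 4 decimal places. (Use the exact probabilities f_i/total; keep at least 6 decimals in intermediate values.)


Per-symbol terms -p_i * log2(p_i) with p_i = f_i/72:
  p = 15/72 = 0.208333: log2(p) = -2.263034, -p*log2(p) = 0.471466
  p = 16/72 = 0.222222: log2(p) = -2.169925, -p*log2(p) = 0.482206
  p = 11/72 = 0.152778: log2(p) = -2.710493, -p*log2(p) = 0.414103
  p = 12/72 = 0.166667: log2(p) = -2.584963, -p*log2(p) = 0.430827
  p = 18/72 = 0.250000: log2(p) = -2.000000, -p*log2(p) = 0.500000
H = 0.471466 + 0.482206 + 0.414103 + 0.430827 + 0.500000 = 2.298602

H = 2.2986 bits/symbol


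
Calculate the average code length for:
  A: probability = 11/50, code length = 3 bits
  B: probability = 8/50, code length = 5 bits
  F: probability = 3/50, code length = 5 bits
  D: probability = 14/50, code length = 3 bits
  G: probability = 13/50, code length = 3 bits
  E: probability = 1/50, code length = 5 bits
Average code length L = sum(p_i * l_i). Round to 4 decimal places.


Weighted contributions p_i * l_i:
  A: (11/50) * 3 = 33/50
  B: (8/50) * 5 = 40/50
  F: (3/50) * 5 = 15/50
  D: (14/50) * 3 = 42/50
  G: (13/50) * 3 = 39/50
  E: (1/50) * 5 = 5/50
Sum = (33 + 40 + 15 + 42 + 39 + 5)/50 = 174/50

L = 174/50 = 3.4800 bits/symbol


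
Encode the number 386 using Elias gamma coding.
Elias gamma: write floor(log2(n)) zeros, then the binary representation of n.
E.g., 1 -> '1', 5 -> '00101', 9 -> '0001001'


num_bits = floor(log2(386)) + 1 = 9
leading_zeros = num_bits - 1 = 8
binary(386) = 110000010

Elias gamma(386) = '00000000' + '110000010' = 00000000110000010 (17 bits)


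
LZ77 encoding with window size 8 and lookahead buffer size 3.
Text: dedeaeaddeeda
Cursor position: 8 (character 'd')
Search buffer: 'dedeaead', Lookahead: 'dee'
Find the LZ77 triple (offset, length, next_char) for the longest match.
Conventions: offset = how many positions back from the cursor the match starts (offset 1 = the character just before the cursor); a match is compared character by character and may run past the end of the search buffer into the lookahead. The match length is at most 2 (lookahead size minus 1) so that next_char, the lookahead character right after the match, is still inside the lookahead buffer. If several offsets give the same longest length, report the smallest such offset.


Try each offset into the search buffer:
  offset=1 (pos 7, char 'd'): match length 1
  offset=2 (pos 6, char 'a'): match length 0
  offset=3 (pos 5, char 'e'): match length 0
  offset=4 (pos 4, char 'a'): match length 0
  offset=5 (pos 3, char 'e'): match length 0
  offset=6 (pos 2, char 'd'): match length 2
  offset=7 (pos 1, char 'e'): match length 0
  offset=8 (pos 0, char 'd'): match length 2
Longest match has length 2, found at offsets 6, 8; take the smallest, offset 6.
next_char = character at position 8 + 2 = 10 -> 'e'

Best match: offset=6, length=2 (matching 'de' starting at position 2)
LZ77 triple: (6, 2, 'e')


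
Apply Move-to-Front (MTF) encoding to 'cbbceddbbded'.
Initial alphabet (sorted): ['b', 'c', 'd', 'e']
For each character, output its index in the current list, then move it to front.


MTF encoding:
'c': index 1 in ['b', 'c', 'd', 'e'] -> ['c', 'b', 'd', 'e']
'b': index 1 in ['c', 'b', 'd', 'e'] -> ['b', 'c', 'd', 'e']
'b': index 0 in ['b', 'c', 'd', 'e'] -> ['b', 'c', 'd', 'e']
'c': index 1 in ['b', 'c', 'd', 'e'] -> ['c', 'b', 'd', 'e']
'e': index 3 in ['c', 'b', 'd', 'e'] -> ['e', 'c', 'b', 'd']
'd': index 3 in ['e', 'c', 'b', 'd'] -> ['d', 'e', 'c', 'b']
'd': index 0 in ['d', 'e', 'c', 'b'] -> ['d', 'e', 'c', 'b']
'b': index 3 in ['d', 'e', 'c', 'b'] -> ['b', 'd', 'e', 'c']
'b': index 0 in ['b', 'd', 'e', 'c'] -> ['b', 'd', 'e', 'c']
'd': index 1 in ['b', 'd', 'e', 'c'] -> ['d', 'b', 'e', 'c']
'e': index 2 in ['d', 'b', 'e', 'c'] -> ['e', 'd', 'b', 'c']
'd': index 1 in ['e', 'd', 'b', 'c'] -> ['d', 'e', 'b', 'c']


Output: [1, 1, 0, 1, 3, 3, 0, 3, 0, 1, 2, 1]


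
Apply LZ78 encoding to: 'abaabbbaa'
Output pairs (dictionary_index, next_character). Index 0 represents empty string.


LZ78 encoding steps:
Dictionary: {0: ''}
Step 1: w='' (idx 0), next='a' -> output (0, 'a'), add 'a' as idx 1
Step 2: w='' (idx 0), next='b' -> output (0, 'b'), add 'b' as idx 2
Step 3: w='a' (idx 1), next='a' -> output (1, 'a'), add 'aa' as idx 3
Step 4: w='b' (idx 2), next='b' -> output (2, 'b'), add 'bb' as idx 4
Step 5: w='b' (idx 2), next='a' -> output (2, 'a'), add 'ba' as idx 5
Step 6: w='a' (idx 1), end of input -> output (1, '')


Encoded: [(0, 'a'), (0, 'b'), (1, 'a'), (2, 'b'), (2, 'a'), (1, '')]


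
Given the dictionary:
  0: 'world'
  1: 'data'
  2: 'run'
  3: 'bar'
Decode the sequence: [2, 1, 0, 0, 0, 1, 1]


Look up each index in the dictionary:
  2 -> 'run'
  1 -> 'data'
  0 -> 'world'
  0 -> 'world'
  0 -> 'world'
  1 -> 'data'
  1 -> 'data'

Decoded: "run data world world world data data"


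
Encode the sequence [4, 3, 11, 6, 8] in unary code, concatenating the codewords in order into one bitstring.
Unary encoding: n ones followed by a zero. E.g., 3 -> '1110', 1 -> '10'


Encode each number as n ones followed by a terminating 0:
  4 -> 11110 (5 bits)
  3 -> 1110 (4 bits)
  11 -> 111111111110 (12 bits)
  6 -> 1111110 (7 bits)
  8 -> 111111110 (9 bits)
Total length = 5 + 4 + 12 + 7 + 9 = 37 bits.

Unary([4, 3, 11, 6, 8]) = 1111011101111111111101111110111111110 (37 bits)


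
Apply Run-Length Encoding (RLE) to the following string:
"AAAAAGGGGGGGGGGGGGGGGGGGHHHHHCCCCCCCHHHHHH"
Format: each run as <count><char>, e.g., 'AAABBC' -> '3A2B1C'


Scanning runs left to right:
  i=0: run of 'A' x 5 -> '5A'
  i=5: run of 'G' x 19 -> '19G'
  i=24: run of 'H' x 5 -> '5H'
  i=29: run of 'C' x 7 -> '7C'
  i=36: run of 'H' x 6 -> '6H'

RLE = 5A19G5H7C6H


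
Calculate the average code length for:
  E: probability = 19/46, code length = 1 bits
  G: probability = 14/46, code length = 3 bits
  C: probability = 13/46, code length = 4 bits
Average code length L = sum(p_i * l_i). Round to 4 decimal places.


Weighted contributions p_i * l_i:
  E: (19/46) * 1 = 19/46
  G: (14/46) * 3 = 42/46
  C: (13/46) * 4 = 52/46
Sum = (19 + 42 + 52)/46 = 113/46

L = 113/46 = 2.4565 bits/symbol


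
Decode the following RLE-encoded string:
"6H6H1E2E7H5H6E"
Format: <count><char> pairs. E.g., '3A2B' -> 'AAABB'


Expanding each <count><char> pair:
  6H -> 'HHHHHH'
  6H -> 'HHHHHH'
  1E -> 'E'
  2E -> 'EE'
  7H -> 'HHHHHHH'
  5H -> 'HHHHH'
  6E -> 'EEEEEE'

Decoded = HHHHHHHHHHHHEEEHHHHHHHHHHHHEEEEEE


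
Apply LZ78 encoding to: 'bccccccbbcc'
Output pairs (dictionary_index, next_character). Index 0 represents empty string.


LZ78 encoding steps:
Dictionary: {0: ''}
Step 1: w='' (idx 0), next='b' -> output (0, 'b'), add 'b' as idx 1
Step 2: w='' (idx 0), next='c' -> output (0, 'c'), add 'c' as idx 2
Step 3: w='c' (idx 2), next='c' -> output (2, 'c'), add 'cc' as idx 3
Step 4: w='cc' (idx 3), next='c' -> output (3, 'c'), add 'ccc' as idx 4
Step 5: w='b' (idx 1), next='b' -> output (1, 'b'), add 'bb' as idx 5
Step 6: w='cc' (idx 3), end of input -> output (3, '')


Encoded: [(0, 'b'), (0, 'c'), (2, 'c'), (3, 'c'), (1, 'b'), (3, '')]


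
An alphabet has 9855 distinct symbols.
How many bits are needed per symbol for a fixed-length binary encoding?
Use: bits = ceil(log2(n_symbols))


log2(9855) = 13.2666
Bracket: 2^13 = 8192 < 9855 <= 2^14 = 16384
So ceil(log2(9855)) = 14

bits = ceil(log2(9855)) = ceil(13.2666) = 14 bits


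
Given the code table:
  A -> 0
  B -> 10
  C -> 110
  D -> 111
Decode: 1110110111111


Decoding:
111 -> D
0 -> A
110 -> C
111 -> D
111 -> D


Result: DACDD


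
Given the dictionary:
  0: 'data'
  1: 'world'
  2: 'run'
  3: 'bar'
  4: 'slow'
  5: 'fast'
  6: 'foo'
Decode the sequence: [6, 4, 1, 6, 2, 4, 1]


Look up each index in the dictionary:
  6 -> 'foo'
  4 -> 'slow'
  1 -> 'world'
  6 -> 'foo'
  2 -> 'run'
  4 -> 'slow'
  1 -> 'world'

Decoded: "foo slow world foo run slow world"


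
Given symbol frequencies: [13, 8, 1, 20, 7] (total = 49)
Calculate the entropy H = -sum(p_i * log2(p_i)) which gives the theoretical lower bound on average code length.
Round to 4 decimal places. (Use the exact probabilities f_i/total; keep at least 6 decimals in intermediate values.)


Per-symbol terms -p_i * log2(p_i) with p_i = f_i/49:
  p = 13/49 = 0.265306: log2(p) = -1.914270, -p*log2(p) = 0.507868
  p = 8/49 = 0.163265: log2(p) = -2.614710, -p*log2(p) = 0.426891
  p = 1/49 = 0.020408: log2(p) = -5.614710, -p*log2(p) = 0.114586
  p = 20/49 = 0.408163: log2(p) = -1.292782, -p*log2(p) = 0.527666
  p = 7/49 = 0.142857: log2(p) = -2.807355, -p*log2(p) = 0.401051
H = 0.507868 + 0.426891 + 0.114586 + 0.527666 + 0.401051 = 1.978062

H = 1.9781 bits/symbol


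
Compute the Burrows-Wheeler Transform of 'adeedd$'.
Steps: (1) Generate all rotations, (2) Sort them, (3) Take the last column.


Rotations (sorted):
  0: $adeedd -> last char: d
  1: adeedd$ -> last char: $
  2: d$adeed -> last char: d
  3: dd$adee -> last char: e
  4: deedd$a -> last char: a
  5: edd$ade -> last char: e
  6: eedd$ad -> last char: d


BWT = d$deaed


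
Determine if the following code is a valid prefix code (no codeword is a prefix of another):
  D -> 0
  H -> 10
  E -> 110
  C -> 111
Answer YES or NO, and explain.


Checking each pair (does one codeword prefix another?):
  D='0' vs H='10': no prefix
  D='0' vs E='110': no prefix
  D='0' vs C='111': no prefix
  H='10' vs D='0': no prefix
  H='10' vs E='110': no prefix
  H='10' vs C='111': no prefix
  E='110' vs D='0': no prefix
  E='110' vs H='10': no prefix
  E='110' vs C='111': no prefix
  C='111' vs D='0': no prefix
  C='111' vs H='10': no prefix
  C='111' vs E='110': no prefix
No violation found over all pairs.

YES -- this is a valid prefix code. No codeword is a prefix of any other codeword.


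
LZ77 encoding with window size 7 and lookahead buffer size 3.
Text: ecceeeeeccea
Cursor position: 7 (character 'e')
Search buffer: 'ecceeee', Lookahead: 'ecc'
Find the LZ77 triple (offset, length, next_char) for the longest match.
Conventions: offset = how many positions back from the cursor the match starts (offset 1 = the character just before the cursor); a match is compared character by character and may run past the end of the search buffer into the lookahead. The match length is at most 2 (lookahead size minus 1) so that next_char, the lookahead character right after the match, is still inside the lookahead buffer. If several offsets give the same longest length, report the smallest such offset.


Try each offset into the search buffer:
  offset=1 (pos 6, char 'e'): match length 1
  offset=2 (pos 5, char 'e'): match length 1
  offset=3 (pos 4, char 'e'): match length 1
  offset=4 (pos 3, char 'e'): match length 1
  offset=5 (pos 2, char 'c'): match length 0
  offset=6 (pos 1, char 'c'): match length 0
  offset=7 (pos 0, char 'e'): match length 2
Longest match has length 2 at offset 7.
next_char = character at position 7 + 2 = 9 -> 'c'

Best match: offset=7, length=2 (matching 'ec' starting at position 0)
LZ77 triple: (7, 2, 'c')


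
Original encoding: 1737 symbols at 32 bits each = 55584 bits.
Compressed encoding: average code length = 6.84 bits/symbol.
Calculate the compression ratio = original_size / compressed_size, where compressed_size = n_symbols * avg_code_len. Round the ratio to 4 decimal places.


original_size = n_symbols * orig_bits = 1737 * 32 = 55584 bits
compressed_size = n_symbols * avg_code_len = 1737 * 6.84 = 11881.08 bits
ratio = original_size / compressed_size = 55584 / 11881.08 = 4.6784

Compression ratio = 4.6784


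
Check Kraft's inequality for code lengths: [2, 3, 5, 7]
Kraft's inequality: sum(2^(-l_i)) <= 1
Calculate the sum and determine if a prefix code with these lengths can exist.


Sum = 2^(-2) + 2^(-3) + 2^(-5) + 2^(-7)
    = 0.25 + 0.125 + 0.03125 + 0.0078125
    = 53/128 = 0.4140625
Since 0.4140625 <= 1, Kraft's inequality IS satisfied.
A prefix code with these lengths CAN exist.

Kraft sum = 0.4140625. Satisfied.


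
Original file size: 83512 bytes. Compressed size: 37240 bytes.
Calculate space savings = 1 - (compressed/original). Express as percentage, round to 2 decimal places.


ratio = compressed/original = 37240/83512 = 0.445924
savings = 1 - ratio = 1 - 0.445924 = 0.554076
as a percentage: 0.554076 * 100 = 55.41%

Space savings = 1 - 37240/83512 = 55.41%


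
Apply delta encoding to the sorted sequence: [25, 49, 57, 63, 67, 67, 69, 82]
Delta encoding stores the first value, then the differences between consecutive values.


First value: 25
Deltas:
  49 - 25 = 24
  57 - 49 = 8
  63 - 57 = 6
  67 - 63 = 4
  67 - 67 = 0
  69 - 67 = 2
  82 - 69 = 13


Delta encoded: [25, 24, 8, 6, 4, 0, 2, 13]


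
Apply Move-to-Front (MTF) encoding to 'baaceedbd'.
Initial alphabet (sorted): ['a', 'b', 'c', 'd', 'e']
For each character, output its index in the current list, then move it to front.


MTF encoding:
'b': index 1 in ['a', 'b', 'c', 'd', 'e'] -> ['b', 'a', 'c', 'd', 'e']
'a': index 1 in ['b', 'a', 'c', 'd', 'e'] -> ['a', 'b', 'c', 'd', 'e']
'a': index 0 in ['a', 'b', 'c', 'd', 'e'] -> ['a', 'b', 'c', 'd', 'e']
'c': index 2 in ['a', 'b', 'c', 'd', 'e'] -> ['c', 'a', 'b', 'd', 'e']
'e': index 4 in ['c', 'a', 'b', 'd', 'e'] -> ['e', 'c', 'a', 'b', 'd']
'e': index 0 in ['e', 'c', 'a', 'b', 'd'] -> ['e', 'c', 'a', 'b', 'd']
'd': index 4 in ['e', 'c', 'a', 'b', 'd'] -> ['d', 'e', 'c', 'a', 'b']
'b': index 4 in ['d', 'e', 'c', 'a', 'b'] -> ['b', 'd', 'e', 'c', 'a']
'd': index 1 in ['b', 'd', 'e', 'c', 'a'] -> ['d', 'b', 'e', 'c', 'a']


Output: [1, 1, 0, 2, 4, 0, 4, 4, 1]


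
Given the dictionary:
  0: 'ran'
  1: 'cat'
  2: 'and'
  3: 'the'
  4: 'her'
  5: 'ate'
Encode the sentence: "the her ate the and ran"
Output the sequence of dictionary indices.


Look up each word in the dictionary:
  'the' -> 3
  'her' -> 4
  'ate' -> 5
  'the' -> 3
  'and' -> 2
  'ran' -> 0

Encoded: [3, 4, 5, 3, 2, 0]


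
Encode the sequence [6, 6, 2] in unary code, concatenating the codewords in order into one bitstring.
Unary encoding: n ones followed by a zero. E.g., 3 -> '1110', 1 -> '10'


Encode each number as n ones followed by a terminating 0:
  6 -> 1111110 (7 bits)
  6 -> 1111110 (7 bits)
  2 -> 110 (3 bits)
Total length = 7 + 7 + 3 = 17 bits.

Unary([6, 6, 2]) = 11111101111110110 (17 bits)


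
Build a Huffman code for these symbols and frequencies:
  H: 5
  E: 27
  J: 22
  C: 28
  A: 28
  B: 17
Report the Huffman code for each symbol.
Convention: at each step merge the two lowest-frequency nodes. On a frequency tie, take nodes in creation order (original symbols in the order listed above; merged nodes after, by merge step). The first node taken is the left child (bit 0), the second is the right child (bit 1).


Huffman tree construction:
Step 1: Merge H(5) + B(17) = 22
Step 2: Merge J(22) + (H+B)(22) = 44
Step 3: Merge E(27) + C(28) = 55
Step 4: Merge A(28) + (J+(H+B))(44) = 72
Step 5: Merge (E+C)(55) + (A+(J+(H+B)))(72) = 127
Read each symbol's code off the tree from the root (left child = 0, right child = 1).

Codes:
  H: 1110 (length 4)
  E: 00 (length 2)
  J: 110 (length 3)
  C: 01 (length 2)
  A: 10 (length 2)
  B: 1111 (length 4)
Average code length: 320/127 = 2.5197 bits/symbol


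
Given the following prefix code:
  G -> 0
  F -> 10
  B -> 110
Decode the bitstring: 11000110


Decoding step by step:
Bits 110 -> B
Bits 0 -> G
Bits 0 -> G
Bits 110 -> B


Decoded message: BGGB


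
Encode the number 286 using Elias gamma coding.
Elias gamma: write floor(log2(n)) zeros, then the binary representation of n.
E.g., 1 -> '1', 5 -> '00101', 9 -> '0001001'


num_bits = floor(log2(286)) + 1 = 9
leading_zeros = num_bits - 1 = 8
binary(286) = 100011110

Elias gamma(286) = '00000000' + '100011110' = 00000000100011110 (17 bits)


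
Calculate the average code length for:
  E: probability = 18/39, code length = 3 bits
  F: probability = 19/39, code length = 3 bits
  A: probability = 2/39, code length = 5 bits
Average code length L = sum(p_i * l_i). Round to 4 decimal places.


Weighted contributions p_i * l_i:
  E: (18/39) * 3 = 54/39
  F: (19/39) * 3 = 57/39
  A: (2/39) * 5 = 10/39
Sum = (54 + 57 + 10)/39 = 121/39

L = 121/39 = 3.1026 bits/symbol


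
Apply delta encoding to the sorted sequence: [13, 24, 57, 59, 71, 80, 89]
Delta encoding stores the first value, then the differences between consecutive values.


First value: 13
Deltas:
  24 - 13 = 11
  57 - 24 = 33
  59 - 57 = 2
  71 - 59 = 12
  80 - 71 = 9
  89 - 80 = 9


Delta encoded: [13, 11, 33, 2, 12, 9, 9]


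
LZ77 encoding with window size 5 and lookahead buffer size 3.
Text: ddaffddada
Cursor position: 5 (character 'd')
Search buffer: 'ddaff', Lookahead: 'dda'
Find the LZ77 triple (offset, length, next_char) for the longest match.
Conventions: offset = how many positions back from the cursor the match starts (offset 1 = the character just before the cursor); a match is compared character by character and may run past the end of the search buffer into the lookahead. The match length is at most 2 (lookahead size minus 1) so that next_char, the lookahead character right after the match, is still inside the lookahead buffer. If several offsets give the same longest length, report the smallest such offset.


Try each offset into the search buffer:
  offset=1 (pos 4, char 'f'): match length 0
  offset=2 (pos 3, char 'f'): match length 0
  offset=3 (pos 2, char 'a'): match length 0
  offset=4 (pos 1, char 'd'): match length 1
  offset=5 (pos 0, char 'd'): match length 2
Longest match has length 2 at offset 5.
next_char = character at position 5 + 2 = 7 -> 'a'

Best match: offset=5, length=2 (matching 'dd' starting at position 0)
LZ77 triple: (5, 2, 'a')


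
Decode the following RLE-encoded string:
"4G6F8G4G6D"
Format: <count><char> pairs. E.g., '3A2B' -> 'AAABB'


Expanding each <count><char> pair:
  4G -> 'GGGG'
  6F -> 'FFFFFF'
  8G -> 'GGGGGGGG'
  4G -> 'GGGG'
  6D -> 'DDDDDD'

Decoded = GGGGFFFFFFGGGGGGGGGGGGDDDDDD


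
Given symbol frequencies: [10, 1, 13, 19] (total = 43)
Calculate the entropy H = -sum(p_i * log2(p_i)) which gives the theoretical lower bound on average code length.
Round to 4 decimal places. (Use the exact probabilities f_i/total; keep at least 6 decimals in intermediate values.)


Per-symbol terms -p_i * log2(p_i) with p_i = f_i/43:
  p = 10/43 = 0.232558: log2(p) = -2.104337, -p*log2(p) = 0.489381
  p = 1/43 = 0.023256: log2(p) = -5.426265, -p*log2(p) = 0.126192
  p = 13/43 = 0.302326: log2(p) = -1.725825, -p*log2(p) = 0.521761
  p = 19/43 = 0.441860: log2(p) = -1.178337, -p*log2(p) = 0.520661
H = 0.489381 + 0.126192 + 0.521761 + 0.520661 = 1.657995

H = 1.658 bits/symbol


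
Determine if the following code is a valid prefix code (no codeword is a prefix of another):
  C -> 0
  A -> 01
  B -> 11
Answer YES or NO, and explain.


Checking each pair (does one codeword prefix another?):
  C='0' vs A='01': prefix -- VIOLATION

NO -- this is NOT a valid prefix code. C (0) is a prefix of A (01).


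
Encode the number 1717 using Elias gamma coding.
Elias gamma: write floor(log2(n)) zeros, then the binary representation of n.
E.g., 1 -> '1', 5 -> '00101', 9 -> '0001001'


num_bits = floor(log2(1717)) + 1 = 11
leading_zeros = num_bits - 1 = 10
binary(1717) = 11010110101

Elias gamma(1717) = '0000000000' + '11010110101' = 000000000011010110101 (21 bits)


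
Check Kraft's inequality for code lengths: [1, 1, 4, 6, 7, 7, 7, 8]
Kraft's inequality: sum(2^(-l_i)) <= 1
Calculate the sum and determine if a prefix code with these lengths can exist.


Sum = 2^(-1) + 2^(-1) + 2^(-4) + 2^(-6) + 2^(-7) + 2^(-7) + 2^(-7) + 2^(-8)
    = 0.5 + 0.5 + 0.0625 + 0.015625 + 0.0078125 + 0.0078125 + 0.0078125 + 0.00390625
    = 283/256 = 1.10546875
Since 1.10546875 > 1, Kraft's inequality is NOT satisfied.
A prefix code with these lengths CANNOT exist.

Kraft sum = 1.10546875. Not satisfied.


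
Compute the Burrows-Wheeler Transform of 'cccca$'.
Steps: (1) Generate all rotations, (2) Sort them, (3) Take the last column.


Rotations (sorted):
  0: $cccca -> last char: a
  1: a$cccc -> last char: c
  2: ca$ccc -> last char: c
  3: cca$cc -> last char: c
  4: ccca$c -> last char: c
  5: cccca$ -> last char: $


BWT = acccc$


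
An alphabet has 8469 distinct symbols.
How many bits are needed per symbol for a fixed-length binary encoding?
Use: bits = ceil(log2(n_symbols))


log2(8469) = 13.048
Bracket: 2^13 = 8192 < 8469 <= 2^14 = 16384
So ceil(log2(8469)) = 14

bits = ceil(log2(8469)) = ceil(13.048) = 14 bits


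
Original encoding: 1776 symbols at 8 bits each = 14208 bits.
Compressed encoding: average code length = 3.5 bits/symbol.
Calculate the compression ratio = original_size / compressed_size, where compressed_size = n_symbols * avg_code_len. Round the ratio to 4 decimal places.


original_size = n_symbols * orig_bits = 1776 * 8 = 14208 bits
compressed_size = n_symbols * avg_code_len = 1776 * 3.5 = 6216.0 bits
ratio = original_size / compressed_size = 14208 / 6216.0 = 2.2857

Compression ratio = 2.2857


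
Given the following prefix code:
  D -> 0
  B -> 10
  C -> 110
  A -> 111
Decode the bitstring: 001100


Decoding step by step:
Bits 0 -> D
Bits 0 -> D
Bits 110 -> C
Bits 0 -> D


Decoded message: DDCD


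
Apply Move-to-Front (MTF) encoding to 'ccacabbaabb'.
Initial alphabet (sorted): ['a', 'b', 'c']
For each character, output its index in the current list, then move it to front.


MTF encoding:
'c': index 2 in ['a', 'b', 'c'] -> ['c', 'a', 'b']
'c': index 0 in ['c', 'a', 'b'] -> ['c', 'a', 'b']
'a': index 1 in ['c', 'a', 'b'] -> ['a', 'c', 'b']
'c': index 1 in ['a', 'c', 'b'] -> ['c', 'a', 'b']
'a': index 1 in ['c', 'a', 'b'] -> ['a', 'c', 'b']
'b': index 2 in ['a', 'c', 'b'] -> ['b', 'a', 'c']
'b': index 0 in ['b', 'a', 'c'] -> ['b', 'a', 'c']
'a': index 1 in ['b', 'a', 'c'] -> ['a', 'b', 'c']
'a': index 0 in ['a', 'b', 'c'] -> ['a', 'b', 'c']
'b': index 1 in ['a', 'b', 'c'] -> ['b', 'a', 'c']
'b': index 0 in ['b', 'a', 'c'] -> ['b', 'a', 'c']


Output: [2, 0, 1, 1, 1, 2, 0, 1, 0, 1, 0]


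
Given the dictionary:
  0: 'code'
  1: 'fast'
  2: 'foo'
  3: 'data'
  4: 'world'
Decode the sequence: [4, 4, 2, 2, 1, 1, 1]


Look up each index in the dictionary:
  4 -> 'world'
  4 -> 'world'
  2 -> 'foo'
  2 -> 'foo'
  1 -> 'fast'
  1 -> 'fast'
  1 -> 'fast'

Decoded: "world world foo foo fast fast fast"


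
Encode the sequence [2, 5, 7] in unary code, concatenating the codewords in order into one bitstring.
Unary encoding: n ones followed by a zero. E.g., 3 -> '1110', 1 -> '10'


Encode each number as n ones followed by a terminating 0:
  2 -> 110 (3 bits)
  5 -> 111110 (6 bits)
  7 -> 11111110 (8 bits)
Total length = 3 + 6 + 8 = 17 bits.

Unary([2, 5, 7]) = 11011111011111110 (17 bits)


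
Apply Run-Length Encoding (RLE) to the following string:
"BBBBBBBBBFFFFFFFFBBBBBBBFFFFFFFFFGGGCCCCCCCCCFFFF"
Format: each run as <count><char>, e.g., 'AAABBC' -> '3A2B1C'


Scanning runs left to right:
  i=0: run of 'B' x 9 -> '9B'
  i=9: run of 'F' x 8 -> '8F'
  i=17: run of 'B' x 7 -> '7B'
  i=24: run of 'F' x 9 -> '9F'
  i=33: run of 'G' x 3 -> '3G'
  i=36: run of 'C' x 9 -> '9C'
  i=45: run of 'F' x 4 -> '4F'

RLE = 9B8F7B9F3G9C4F


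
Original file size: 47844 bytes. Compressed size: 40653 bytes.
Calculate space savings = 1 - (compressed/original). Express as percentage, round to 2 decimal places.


ratio = compressed/original = 40653/47844 = 0.849699
savings = 1 - ratio = 1 - 0.849699 = 0.150301
as a percentage: 0.150301 * 100 = 15.03%

Space savings = 1 - 40653/47844 = 15.03%


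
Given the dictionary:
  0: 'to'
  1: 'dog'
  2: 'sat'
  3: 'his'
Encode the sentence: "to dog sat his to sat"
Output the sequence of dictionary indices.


Look up each word in the dictionary:
  'to' -> 0
  'dog' -> 1
  'sat' -> 2
  'his' -> 3
  'to' -> 0
  'sat' -> 2

Encoded: [0, 1, 2, 3, 0, 2]


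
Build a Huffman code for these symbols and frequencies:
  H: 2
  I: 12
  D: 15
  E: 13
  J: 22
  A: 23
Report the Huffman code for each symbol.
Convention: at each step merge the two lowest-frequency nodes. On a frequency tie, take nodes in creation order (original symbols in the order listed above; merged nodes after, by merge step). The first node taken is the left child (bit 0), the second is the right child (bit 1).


Huffman tree construction:
Step 1: Merge H(2) + I(12) = 14
Step 2: Merge E(13) + (H+I)(14) = 27
Step 3: Merge D(15) + J(22) = 37
Step 4: Merge A(23) + (E+(H+I))(27) = 50
Step 5: Merge (D+J)(37) + (A+(E+(H+I)))(50) = 87
Read each symbol's code off the tree from the root (left child = 0, right child = 1).

Codes:
  H: 1110 (length 4)
  I: 1111 (length 4)
  D: 00 (length 2)
  E: 110 (length 3)
  J: 01 (length 2)
  A: 10 (length 2)
Average code length: 215/87 = 2.4713 bits/symbol


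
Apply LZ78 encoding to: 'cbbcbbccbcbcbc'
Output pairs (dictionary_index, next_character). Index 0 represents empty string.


LZ78 encoding steps:
Dictionary: {0: ''}
Step 1: w='' (idx 0), next='c' -> output (0, 'c'), add 'c' as idx 1
Step 2: w='' (idx 0), next='b' -> output (0, 'b'), add 'b' as idx 2
Step 3: w='b' (idx 2), next='c' -> output (2, 'c'), add 'bc' as idx 3
Step 4: w='b' (idx 2), next='b' -> output (2, 'b'), add 'bb' as idx 4
Step 5: w='c' (idx 1), next='c' -> output (1, 'c'), add 'cc' as idx 5
Step 6: w='bc' (idx 3), next='b' -> output (3, 'b'), add 'bcb' as idx 6
Step 7: w='c' (idx 1), next='b' -> output (1, 'b'), add 'cb' as idx 7
Step 8: w='c' (idx 1), end of input -> output (1, '')


Encoded: [(0, 'c'), (0, 'b'), (2, 'c'), (2, 'b'), (1, 'c'), (3, 'b'), (1, 'b'), (1, '')]


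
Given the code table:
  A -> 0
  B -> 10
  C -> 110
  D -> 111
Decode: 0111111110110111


Decoding:
0 -> A
111 -> D
111 -> D
110 -> C
110 -> C
111 -> D


Result: ADDCCD


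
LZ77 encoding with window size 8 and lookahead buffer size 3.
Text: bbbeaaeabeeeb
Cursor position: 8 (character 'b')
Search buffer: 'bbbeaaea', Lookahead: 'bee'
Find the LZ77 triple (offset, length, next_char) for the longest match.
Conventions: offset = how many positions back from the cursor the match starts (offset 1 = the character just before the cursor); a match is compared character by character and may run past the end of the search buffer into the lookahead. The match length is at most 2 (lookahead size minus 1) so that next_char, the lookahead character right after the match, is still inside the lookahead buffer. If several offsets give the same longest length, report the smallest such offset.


Try each offset into the search buffer:
  offset=1 (pos 7, char 'a'): match length 0
  offset=2 (pos 6, char 'e'): match length 0
  offset=3 (pos 5, char 'a'): match length 0
  offset=4 (pos 4, char 'a'): match length 0
  offset=5 (pos 3, char 'e'): match length 0
  offset=6 (pos 2, char 'b'): match length 2
  offset=7 (pos 1, char 'b'): match length 1
  offset=8 (pos 0, char 'b'): match length 1
Longest match has length 2 at offset 6.
next_char = character at position 8 + 2 = 10 -> 'e'

Best match: offset=6, length=2 (matching 'be' starting at position 2)
LZ77 triple: (6, 2, 'e')


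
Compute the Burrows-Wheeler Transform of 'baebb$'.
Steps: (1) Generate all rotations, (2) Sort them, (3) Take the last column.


Rotations (sorted):
  0: $baebb -> last char: b
  1: aebb$b -> last char: b
  2: b$baeb -> last char: b
  3: baebb$ -> last char: $
  4: bb$bae -> last char: e
  5: ebb$ba -> last char: a


BWT = bbb$ea


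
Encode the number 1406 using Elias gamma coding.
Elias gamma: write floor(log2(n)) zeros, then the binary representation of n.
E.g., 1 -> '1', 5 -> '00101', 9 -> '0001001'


num_bits = floor(log2(1406)) + 1 = 11
leading_zeros = num_bits - 1 = 10
binary(1406) = 10101111110

Elias gamma(1406) = '0000000000' + '10101111110' = 000000000010101111110 (21 bits)


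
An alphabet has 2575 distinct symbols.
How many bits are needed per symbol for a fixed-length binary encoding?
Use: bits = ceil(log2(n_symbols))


log2(2575) = 11.3304
Bracket: 2^11 = 2048 < 2575 <= 2^12 = 4096
So ceil(log2(2575)) = 12

bits = ceil(log2(2575)) = ceil(11.3304) = 12 bits


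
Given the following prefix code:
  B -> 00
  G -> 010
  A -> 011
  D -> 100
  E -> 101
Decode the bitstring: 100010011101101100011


Decoding step by step:
Bits 100 -> D
Bits 010 -> G
Bits 011 -> A
Bits 101 -> E
Bits 101 -> E
Bits 100 -> D
Bits 011 -> A


Decoded message: DGAEEDA


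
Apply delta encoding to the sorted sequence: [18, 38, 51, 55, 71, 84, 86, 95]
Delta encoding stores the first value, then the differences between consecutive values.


First value: 18
Deltas:
  38 - 18 = 20
  51 - 38 = 13
  55 - 51 = 4
  71 - 55 = 16
  84 - 71 = 13
  86 - 84 = 2
  95 - 86 = 9


Delta encoded: [18, 20, 13, 4, 16, 13, 2, 9]
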